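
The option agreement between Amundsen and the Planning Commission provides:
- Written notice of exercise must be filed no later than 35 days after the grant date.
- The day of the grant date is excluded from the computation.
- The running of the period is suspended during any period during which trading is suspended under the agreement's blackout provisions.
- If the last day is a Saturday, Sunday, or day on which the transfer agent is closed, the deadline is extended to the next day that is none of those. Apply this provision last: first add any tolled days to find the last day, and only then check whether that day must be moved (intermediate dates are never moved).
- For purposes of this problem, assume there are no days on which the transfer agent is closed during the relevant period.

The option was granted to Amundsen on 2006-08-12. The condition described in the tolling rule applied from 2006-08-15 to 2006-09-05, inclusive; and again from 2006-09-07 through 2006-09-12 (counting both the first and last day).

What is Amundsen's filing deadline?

35 days after 2006-08-12 is September 16, 2006.
From August 15, 2006 through September 5, 2006 inclusive is 22 days; tolling adds 22 days: September 16, 2006 + 22 days = October 8, 2006.
From September 7, 2006 through September 12, 2006 inclusive is 6 days; tolling adds 6 days: October 8, 2006 + 6 days = October 14, 2006.
October 14, 2006 is Saturday; October 15, 2006 is Sunday. The next qualifying day is October 16, 2006.

October 16, 2006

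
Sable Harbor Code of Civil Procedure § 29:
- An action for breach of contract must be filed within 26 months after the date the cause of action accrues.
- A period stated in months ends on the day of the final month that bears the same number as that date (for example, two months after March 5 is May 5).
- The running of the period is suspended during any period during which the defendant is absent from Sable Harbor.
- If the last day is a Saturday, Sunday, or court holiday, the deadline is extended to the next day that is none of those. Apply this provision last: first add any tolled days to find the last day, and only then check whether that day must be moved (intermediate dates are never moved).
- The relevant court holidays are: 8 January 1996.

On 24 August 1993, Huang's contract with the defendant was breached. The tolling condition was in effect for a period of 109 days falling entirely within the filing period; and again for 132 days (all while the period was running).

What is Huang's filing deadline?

June 21, 1996

26 months after 24 August 1993 is October 24, 1995.
Tolling adds 109 days: October 24, 1995 + 109 days = February 10, 1996.
Tolling adds 132 days: February 10, 1996 + 132 days = June 21, 1996.
June 21, 1996 is a Friday and not a court holiday, so no extension applies.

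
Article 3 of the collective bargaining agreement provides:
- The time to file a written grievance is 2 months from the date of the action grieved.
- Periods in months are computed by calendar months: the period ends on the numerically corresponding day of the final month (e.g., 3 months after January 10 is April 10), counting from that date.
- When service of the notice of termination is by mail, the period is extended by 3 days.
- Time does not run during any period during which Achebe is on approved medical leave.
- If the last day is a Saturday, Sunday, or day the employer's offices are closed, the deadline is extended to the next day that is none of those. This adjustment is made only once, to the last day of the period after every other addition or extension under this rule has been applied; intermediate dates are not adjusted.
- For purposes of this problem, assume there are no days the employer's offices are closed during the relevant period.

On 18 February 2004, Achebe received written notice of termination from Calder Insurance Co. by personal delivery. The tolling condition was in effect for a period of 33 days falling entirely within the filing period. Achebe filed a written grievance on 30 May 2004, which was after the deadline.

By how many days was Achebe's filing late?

2 months after 18 February 2004 is April 18, 2004.
Service was not by mail, so no mail extension applies.
Tolling adds 33 days: April 18, 2004 + 33 days = May 21, 2004.
May 21, 2004 is a Friday and not a day the employer's offices are closed, so no extension applies.
The deadline is May 21, 2004; from May 21, 2004 to May 30, 2004 is 9 days.

9 days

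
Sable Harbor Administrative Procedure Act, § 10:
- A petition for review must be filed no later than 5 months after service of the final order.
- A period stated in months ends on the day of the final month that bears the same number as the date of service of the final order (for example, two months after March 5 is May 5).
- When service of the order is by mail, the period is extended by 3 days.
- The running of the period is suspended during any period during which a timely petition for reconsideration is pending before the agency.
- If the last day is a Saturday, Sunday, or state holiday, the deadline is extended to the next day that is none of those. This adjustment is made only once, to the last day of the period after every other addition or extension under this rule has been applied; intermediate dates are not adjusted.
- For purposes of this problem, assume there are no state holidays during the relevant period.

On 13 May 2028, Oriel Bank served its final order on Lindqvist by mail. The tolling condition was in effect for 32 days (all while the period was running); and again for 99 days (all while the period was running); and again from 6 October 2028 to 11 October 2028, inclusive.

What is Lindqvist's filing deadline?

5 months after 13 May 2028 is October 13, 2028.
Service was by mail, adding 3 days: October 13, 2028 + 3 days = October 16, 2028.
Tolling adds 32 days: October 16, 2028 + 32 days = November 17, 2028.
Tolling adds 99 days: November 17, 2028 + 99 days = February 24, 2029.
From October 6, 2028 through October 11, 2028 inclusive is 6 days; tolling adds 6 days: February 24, 2029 + 6 days = March 2, 2029.
March 2, 2029 is a Friday and not a state holiday, so no extension applies.

March 2, 2029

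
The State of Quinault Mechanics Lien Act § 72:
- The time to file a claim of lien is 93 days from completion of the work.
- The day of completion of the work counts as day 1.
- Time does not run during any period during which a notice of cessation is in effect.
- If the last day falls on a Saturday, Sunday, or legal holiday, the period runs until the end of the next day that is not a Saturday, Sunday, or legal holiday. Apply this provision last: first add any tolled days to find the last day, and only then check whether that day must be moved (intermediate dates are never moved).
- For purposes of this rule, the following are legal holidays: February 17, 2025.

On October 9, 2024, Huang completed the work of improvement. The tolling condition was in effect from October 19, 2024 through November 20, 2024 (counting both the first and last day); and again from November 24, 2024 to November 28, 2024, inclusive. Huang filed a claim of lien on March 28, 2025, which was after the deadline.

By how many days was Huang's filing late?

38 days

Counting October 9, 2024 as day 1, day 93 is January 9, 2025.
From October 19, 2024 through November 20, 2024 inclusive is 33 days; tolling adds 33 days: January 9, 2025 + 33 days = February 11, 2025.
From November 24, 2024 through November 28, 2024 inclusive is 5 days; tolling adds 5 days: February 11, 2025 + 5 days = February 16, 2025.
February 16, 2025 is Sunday; February 17, 2025 is a listed holiday. The next qualifying day is February 18, 2025.
The deadline is February 18, 2025; from February 18, 2025 to March 28, 2025 is 38 days.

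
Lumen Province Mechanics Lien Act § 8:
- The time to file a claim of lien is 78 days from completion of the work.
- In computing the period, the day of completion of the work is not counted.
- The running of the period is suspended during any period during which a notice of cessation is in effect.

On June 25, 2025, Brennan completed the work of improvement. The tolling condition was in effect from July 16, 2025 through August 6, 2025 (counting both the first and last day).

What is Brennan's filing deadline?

78 days after June 25, 2025 is September 11, 2025.
From July 16, 2025 through August 6, 2025 inclusive is 22 days; tolling adds 22 days: September 11, 2025 + 22 days = October 3, 2025.

October 3, 2025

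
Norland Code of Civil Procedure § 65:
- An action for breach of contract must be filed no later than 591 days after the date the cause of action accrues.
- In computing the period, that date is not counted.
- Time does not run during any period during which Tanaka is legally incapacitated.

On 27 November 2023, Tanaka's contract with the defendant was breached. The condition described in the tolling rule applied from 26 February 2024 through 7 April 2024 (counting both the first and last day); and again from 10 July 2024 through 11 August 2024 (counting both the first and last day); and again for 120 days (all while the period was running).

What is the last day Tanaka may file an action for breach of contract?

January 21, 2026

591 days after 27 November 2023 is July 10, 2025.
From February 26, 2024 through April 7, 2024 inclusive is 42 days; tolling adds 42 days: July 10, 2025 + 42 days = August 21, 2025.
From July 10, 2024 through August 11, 2024 inclusive is 33 days; tolling adds 33 days: August 21, 2025 + 33 days = September 23, 2025.
Tolling adds 120 days: September 23, 2025 + 120 days = January 21, 2026.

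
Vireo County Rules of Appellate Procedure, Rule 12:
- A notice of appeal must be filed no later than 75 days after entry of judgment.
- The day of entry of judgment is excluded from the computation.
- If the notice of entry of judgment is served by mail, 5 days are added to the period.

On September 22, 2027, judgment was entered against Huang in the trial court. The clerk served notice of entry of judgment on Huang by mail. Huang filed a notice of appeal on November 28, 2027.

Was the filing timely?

75 days after September 22, 2027 is December 6, 2027.
Service was by mail, adding 5 days: December 6, 2027 + 5 days = December 11, 2027.
The deadline is December 11, 2027; the filing on November 28, 2027 is on or before that date.

Yes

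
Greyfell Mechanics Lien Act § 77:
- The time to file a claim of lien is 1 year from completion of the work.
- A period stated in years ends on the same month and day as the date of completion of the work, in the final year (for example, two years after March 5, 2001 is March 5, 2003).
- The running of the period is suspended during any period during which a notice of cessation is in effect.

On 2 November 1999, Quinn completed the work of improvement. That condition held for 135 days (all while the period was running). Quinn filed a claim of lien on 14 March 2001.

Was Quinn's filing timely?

1 year after 2 November 1999 is November 2, 2000.
Tolling adds 135 days: November 2, 2000 + 135 days = March 17, 2001.
The deadline is March 17, 2001; the filing on March 14, 2001 is on or before that date.

Yes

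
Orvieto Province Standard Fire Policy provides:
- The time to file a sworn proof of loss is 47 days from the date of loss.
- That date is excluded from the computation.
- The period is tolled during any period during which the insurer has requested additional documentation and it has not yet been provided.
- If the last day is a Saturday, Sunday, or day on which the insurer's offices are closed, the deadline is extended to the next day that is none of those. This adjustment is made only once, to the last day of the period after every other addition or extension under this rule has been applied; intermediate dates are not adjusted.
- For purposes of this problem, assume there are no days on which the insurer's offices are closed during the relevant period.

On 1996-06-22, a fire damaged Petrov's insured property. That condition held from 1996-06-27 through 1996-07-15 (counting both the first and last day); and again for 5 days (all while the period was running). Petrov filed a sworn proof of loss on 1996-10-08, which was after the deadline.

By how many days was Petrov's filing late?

47 days after 1996-06-22 is August 8, 1996.
From June 27, 1996 through July 15, 1996 inclusive is 19 days; tolling adds 19 days: August 8, 1996 + 19 days = August 27, 1996.
Tolling adds 5 days: August 27, 1996 + 5 days = September 1, 1996.
September 1, 1996 is Sunday. The next qualifying day is September 2, 1996.
The deadline is September 2, 1996; from September 2, 1996 to October 8, 1996 is 36 days.

36 days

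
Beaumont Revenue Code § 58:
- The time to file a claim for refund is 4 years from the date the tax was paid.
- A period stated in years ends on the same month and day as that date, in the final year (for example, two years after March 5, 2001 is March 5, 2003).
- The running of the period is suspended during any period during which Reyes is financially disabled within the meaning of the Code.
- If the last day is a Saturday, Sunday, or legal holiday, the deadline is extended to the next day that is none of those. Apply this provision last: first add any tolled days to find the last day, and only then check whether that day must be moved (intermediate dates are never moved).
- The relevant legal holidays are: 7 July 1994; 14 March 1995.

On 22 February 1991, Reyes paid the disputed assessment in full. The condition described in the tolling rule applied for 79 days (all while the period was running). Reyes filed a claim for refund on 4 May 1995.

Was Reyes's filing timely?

Yes

4 years after 22 February 1991 is February 22, 1995.
Tolling adds 79 days: February 22, 1995 + 79 days = May 12, 1995.
May 12, 1995 is a Friday and not a legal holiday, so no extension applies.
The deadline is May 12, 1995; the filing on May 4, 1995 is on or before that date.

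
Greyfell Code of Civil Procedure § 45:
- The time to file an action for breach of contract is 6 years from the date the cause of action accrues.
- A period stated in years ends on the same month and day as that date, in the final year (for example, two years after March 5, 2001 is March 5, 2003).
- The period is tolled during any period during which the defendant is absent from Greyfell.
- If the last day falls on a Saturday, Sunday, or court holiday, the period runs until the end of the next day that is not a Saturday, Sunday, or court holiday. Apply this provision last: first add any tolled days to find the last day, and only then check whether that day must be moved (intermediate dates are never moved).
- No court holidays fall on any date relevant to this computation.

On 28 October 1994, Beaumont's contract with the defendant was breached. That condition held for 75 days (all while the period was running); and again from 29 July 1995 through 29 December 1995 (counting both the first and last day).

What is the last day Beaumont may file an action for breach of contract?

6 years after 28 October 1994 is October 28, 2000.
Tolling adds 75 days: October 28, 2000 + 75 days = January 11, 2001.
From July 29, 1995 through December 29, 1995 inclusive is 154 days; tolling adds 154 days: January 11, 2001 + 154 days = June 14, 2001.
June 14, 2001 is a Thursday and not a court holiday, so no extension applies.

June 14, 2001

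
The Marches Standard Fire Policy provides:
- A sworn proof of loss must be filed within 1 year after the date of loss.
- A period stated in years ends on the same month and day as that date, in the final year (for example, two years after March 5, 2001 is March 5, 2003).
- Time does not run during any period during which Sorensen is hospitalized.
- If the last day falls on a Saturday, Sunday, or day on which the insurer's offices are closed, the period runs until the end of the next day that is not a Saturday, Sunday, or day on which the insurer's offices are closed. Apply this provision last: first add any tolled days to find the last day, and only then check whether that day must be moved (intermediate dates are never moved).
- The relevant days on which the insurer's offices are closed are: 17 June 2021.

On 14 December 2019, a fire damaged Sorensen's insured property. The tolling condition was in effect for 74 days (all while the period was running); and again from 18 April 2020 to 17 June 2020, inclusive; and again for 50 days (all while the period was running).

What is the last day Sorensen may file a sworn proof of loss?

1 year after 14 December 2019 is December 14, 2020.
Tolling adds 74 days: December 14, 2020 + 74 days = February 26, 2021.
From April 18, 2020 through June 17, 2020 inclusive is 61 days; tolling adds 61 days: February 26, 2021 + 61 days = April 28, 2021.
Tolling adds 50 days: April 28, 2021 + 50 days = June 17, 2021.
June 17, 2021 is a listed holiday. The next qualifying day is June 18, 2021.

June 18, 2021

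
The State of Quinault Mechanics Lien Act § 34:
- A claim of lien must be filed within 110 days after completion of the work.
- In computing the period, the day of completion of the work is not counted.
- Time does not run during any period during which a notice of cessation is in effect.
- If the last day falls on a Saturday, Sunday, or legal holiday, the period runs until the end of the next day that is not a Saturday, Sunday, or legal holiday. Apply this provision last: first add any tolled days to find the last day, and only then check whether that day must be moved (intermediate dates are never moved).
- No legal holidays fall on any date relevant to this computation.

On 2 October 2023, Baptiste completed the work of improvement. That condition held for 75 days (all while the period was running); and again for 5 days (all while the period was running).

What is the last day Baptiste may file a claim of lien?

110 days after 2 October 2023 is January 20, 2024.
Tolling adds 75 days: January 20, 2024 + 75 days = April 4, 2024.
Tolling adds 5 days: April 4, 2024 + 5 days = April 9, 2024.
April 9, 2024 is a Tuesday and not a legal holiday, so no extension applies.

April 9, 2024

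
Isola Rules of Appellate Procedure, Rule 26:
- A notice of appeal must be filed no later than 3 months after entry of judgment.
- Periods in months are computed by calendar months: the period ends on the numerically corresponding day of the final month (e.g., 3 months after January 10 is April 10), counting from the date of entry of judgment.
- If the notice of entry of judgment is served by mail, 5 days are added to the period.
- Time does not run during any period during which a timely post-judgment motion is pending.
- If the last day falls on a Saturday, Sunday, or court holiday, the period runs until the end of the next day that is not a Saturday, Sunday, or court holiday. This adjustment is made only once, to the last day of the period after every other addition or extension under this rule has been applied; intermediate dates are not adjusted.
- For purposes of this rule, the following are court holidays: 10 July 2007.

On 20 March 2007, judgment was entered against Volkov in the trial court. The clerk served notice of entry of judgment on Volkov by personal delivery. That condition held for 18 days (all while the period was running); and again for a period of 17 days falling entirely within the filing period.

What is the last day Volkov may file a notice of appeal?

July 25, 2007

3 months after 20 March 2007 is June 20, 2007.
Service was not by mail, so no mail extension applies.
Tolling adds 18 days: June 20, 2007 + 18 days = July 8, 2007.
Tolling adds 17 days: July 8, 2007 + 17 days = July 25, 2007.
July 25, 2007 is a Wednesday and not a court holiday, so no extension applies.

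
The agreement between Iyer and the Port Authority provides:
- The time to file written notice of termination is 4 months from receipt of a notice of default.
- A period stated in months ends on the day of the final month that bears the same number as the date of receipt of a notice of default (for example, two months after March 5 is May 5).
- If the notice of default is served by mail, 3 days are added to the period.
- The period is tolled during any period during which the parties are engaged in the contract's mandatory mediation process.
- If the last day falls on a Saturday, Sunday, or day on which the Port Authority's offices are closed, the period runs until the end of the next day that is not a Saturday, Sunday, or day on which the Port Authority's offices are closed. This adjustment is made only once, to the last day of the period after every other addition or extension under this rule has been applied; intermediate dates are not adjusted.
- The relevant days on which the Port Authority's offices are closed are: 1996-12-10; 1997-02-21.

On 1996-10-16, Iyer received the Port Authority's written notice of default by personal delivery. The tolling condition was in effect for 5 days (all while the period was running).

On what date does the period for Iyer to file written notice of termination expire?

February 24, 1997

4 months after 1996-10-16 is February 16, 1997.
Service was not by mail, so no mail extension applies.
Tolling adds 5 days: February 16, 1997 + 5 days = February 21, 1997.
February 21, 1997 is a listed holiday; February 22, 1997 is Saturday; February 23, 1997 is Sunday. The next qualifying day is February 24, 1997.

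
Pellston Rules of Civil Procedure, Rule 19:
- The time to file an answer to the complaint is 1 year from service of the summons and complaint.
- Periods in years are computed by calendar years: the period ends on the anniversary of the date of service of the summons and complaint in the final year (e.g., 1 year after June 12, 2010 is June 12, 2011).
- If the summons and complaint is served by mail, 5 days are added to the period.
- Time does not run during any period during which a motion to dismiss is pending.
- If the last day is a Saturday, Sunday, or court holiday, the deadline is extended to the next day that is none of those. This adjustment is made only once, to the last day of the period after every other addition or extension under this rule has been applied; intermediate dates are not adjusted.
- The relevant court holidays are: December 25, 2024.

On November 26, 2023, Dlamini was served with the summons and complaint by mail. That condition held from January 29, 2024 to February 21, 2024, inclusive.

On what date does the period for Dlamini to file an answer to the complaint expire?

December 26, 2024

1 year after November 26, 2023 is November 26, 2024.
Service was by mail, adding 5 days: November 26, 2024 + 5 days = December 1, 2024.
From January 29, 2024 through February 21, 2024 inclusive is 24 days; tolling adds 24 days: December 1, 2024 + 24 days = December 25, 2024.
December 25, 2024 is a listed holiday. The next qualifying day is December 26, 2024.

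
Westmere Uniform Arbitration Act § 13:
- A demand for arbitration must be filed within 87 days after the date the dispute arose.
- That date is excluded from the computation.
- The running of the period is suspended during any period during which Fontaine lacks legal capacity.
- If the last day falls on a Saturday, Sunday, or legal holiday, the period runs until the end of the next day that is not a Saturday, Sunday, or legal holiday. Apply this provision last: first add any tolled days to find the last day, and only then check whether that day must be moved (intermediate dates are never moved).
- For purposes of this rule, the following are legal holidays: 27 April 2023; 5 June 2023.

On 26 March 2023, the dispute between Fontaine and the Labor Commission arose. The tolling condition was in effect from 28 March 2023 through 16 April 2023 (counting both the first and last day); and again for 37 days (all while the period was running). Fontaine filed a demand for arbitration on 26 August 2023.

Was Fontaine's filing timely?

87 days after 26 March 2023 is June 21, 2023.
From March 28, 2023 through April 16, 2023 inclusive is 20 days; tolling adds 20 days: June 21, 2023 + 20 days = July 11, 2023.
Tolling adds 37 days: July 11, 2023 + 37 days = August 17, 2023.
August 17, 2023 is a Thursday and not a legal holiday, so no extension applies.
The deadline is August 17, 2023; the filing on August 26, 2023 is after that date.

No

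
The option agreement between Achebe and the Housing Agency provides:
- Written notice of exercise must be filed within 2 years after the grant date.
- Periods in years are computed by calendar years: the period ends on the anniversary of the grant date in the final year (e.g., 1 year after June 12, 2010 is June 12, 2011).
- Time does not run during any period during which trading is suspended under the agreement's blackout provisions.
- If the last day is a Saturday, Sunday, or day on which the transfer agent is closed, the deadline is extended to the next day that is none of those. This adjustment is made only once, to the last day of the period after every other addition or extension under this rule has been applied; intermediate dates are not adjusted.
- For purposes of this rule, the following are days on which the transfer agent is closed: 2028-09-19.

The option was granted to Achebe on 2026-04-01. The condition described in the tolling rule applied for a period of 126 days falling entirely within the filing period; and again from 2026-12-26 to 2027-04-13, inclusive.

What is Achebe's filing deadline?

2 years after 2026-04-01 is April 1, 2028.
Tolling adds 126 days: April 1, 2028 + 126 days = August 5, 2028.
From December 26, 2026 through April 13, 2027 inclusive is 109 days; tolling adds 109 days: August 5, 2028 + 109 days = November 22, 2028.
November 22, 2028 is a Wednesday and not a day on which the transfer agent is closed, so no extension applies.

November 22, 2028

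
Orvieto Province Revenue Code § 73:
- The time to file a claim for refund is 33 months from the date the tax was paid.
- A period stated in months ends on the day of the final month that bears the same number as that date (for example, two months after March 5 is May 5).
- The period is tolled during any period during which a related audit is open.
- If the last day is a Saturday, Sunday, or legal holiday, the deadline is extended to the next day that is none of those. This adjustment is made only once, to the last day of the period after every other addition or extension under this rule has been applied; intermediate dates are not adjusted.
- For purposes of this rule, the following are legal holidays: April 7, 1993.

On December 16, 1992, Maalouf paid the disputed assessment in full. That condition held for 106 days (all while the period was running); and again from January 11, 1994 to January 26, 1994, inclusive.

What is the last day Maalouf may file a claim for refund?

January 16, 1996

33 months after December 16, 1992 is September 16, 1995.
Tolling adds 106 days: September 16, 1995 + 106 days = December 31, 1995.
From January 11, 1994 through January 26, 1994 inclusive is 16 days; tolling adds 16 days: December 31, 1995 + 16 days = January 16, 1996.
January 16, 1996 is a Tuesday and not a legal holiday, so no extension applies.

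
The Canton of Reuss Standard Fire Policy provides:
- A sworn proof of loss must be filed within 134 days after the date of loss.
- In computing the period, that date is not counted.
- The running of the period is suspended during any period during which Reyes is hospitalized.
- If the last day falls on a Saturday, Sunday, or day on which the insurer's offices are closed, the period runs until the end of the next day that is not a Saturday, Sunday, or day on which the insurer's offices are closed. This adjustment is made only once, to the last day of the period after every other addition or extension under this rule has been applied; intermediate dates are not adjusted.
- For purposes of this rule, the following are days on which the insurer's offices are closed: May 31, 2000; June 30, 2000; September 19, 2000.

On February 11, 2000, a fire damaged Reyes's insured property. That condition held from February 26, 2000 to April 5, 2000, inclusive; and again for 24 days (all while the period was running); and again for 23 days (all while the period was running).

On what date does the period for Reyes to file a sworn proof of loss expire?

134 days after February 11, 2000 is June 24, 2000.
From February 26, 2000 through April 5, 2000 inclusive is 40 days; tolling adds 40 days: June 24, 2000 + 40 days = August 3, 2000.
Tolling adds 24 days: August 3, 2000 + 24 days = August 27, 2000.
Tolling adds 23 days: August 27, 2000 + 23 days = September 19, 2000.
September 19, 2000 is a listed holiday. The next qualifying day is September 20, 2000.

September 20, 2000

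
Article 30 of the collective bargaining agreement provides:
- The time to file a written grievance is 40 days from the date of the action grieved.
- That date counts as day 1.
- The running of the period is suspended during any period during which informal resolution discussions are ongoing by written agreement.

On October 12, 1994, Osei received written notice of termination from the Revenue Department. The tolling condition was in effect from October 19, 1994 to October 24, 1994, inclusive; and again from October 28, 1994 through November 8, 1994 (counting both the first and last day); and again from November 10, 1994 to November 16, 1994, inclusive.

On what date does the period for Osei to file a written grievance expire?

Counting October 12, 1994 as day 1, day 40 is November 20, 1994.
From October 19, 1994 through October 24, 1994 inclusive is 6 days; tolling adds 6 days: November 20, 1994 + 6 days = November 26, 1994.
From October 28, 1994 through November 8, 1994 inclusive is 12 days; tolling adds 12 days: November 26, 1994 + 12 days = December 8, 1994.
From November 10, 1994 through November 16, 1994 inclusive is 7 days; tolling adds 7 days: December 8, 1994 + 7 days = December 15, 1994.

December 15, 1994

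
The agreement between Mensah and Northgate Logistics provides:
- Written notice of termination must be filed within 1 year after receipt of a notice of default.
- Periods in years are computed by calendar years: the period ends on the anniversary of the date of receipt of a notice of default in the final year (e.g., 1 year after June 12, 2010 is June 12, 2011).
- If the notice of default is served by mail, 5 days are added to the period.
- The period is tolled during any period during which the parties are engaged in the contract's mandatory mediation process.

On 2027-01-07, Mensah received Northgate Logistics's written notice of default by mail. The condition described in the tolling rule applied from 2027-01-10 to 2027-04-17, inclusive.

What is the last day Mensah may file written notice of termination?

April 19, 2028

1 year after 2027-01-07 is January 7, 2028.
Service was by mail, adding 5 days: January 7, 2028 + 5 days = January 12, 2028.
From January 10, 2027 through April 17, 2027 inclusive is 98 days; tolling adds 98 days: January 12, 2028 + 98 days = April 19, 2028.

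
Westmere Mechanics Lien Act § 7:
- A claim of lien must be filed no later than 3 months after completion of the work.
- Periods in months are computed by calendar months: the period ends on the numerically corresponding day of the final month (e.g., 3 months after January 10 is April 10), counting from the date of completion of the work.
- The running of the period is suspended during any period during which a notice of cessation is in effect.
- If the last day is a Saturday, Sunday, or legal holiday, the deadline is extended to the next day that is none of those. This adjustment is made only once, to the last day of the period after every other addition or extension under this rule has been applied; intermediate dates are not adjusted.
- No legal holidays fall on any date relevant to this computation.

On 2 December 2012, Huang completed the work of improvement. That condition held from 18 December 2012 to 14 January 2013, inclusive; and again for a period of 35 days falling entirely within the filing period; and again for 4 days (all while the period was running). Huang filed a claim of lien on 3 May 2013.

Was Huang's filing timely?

Yes

3 months after 2 December 2012 is March 2, 2013.
From December 18, 2012 through January 14, 2013 inclusive is 28 days; tolling adds 28 days: March 2, 2013 + 28 days = March 30, 2013.
Tolling adds 35 days: March 30, 2013 + 35 days = May 4, 2013.
Tolling adds 4 days: May 4, 2013 + 4 days = May 8, 2013.
May 8, 2013 is a Wednesday and not a legal holiday, so no extension applies.
The deadline is May 8, 2013; the filing on May 3, 2013 is on or before that date.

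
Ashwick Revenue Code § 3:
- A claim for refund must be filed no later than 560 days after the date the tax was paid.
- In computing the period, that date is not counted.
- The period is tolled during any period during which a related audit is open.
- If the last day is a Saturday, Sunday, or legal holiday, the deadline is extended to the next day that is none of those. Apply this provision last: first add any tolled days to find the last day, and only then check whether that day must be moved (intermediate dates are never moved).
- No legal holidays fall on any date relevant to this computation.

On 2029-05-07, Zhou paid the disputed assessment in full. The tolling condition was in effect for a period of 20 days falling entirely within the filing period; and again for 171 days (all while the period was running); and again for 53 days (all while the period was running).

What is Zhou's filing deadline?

July 21, 2031

560 days after 2029-05-07 is November 18, 2030.
Tolling adds 20 days: November 18, 2030 + 20 days = December 8, 2030.
Tolling adds 171 days: December 8, 2030 + 171 days = May 28, 2031.
Tolling adds 53 days: May 28, 2031 + 53 days = July 20, 2031.
July 20, 2031 is Sunday. The next qualifying day is July 21, 2031.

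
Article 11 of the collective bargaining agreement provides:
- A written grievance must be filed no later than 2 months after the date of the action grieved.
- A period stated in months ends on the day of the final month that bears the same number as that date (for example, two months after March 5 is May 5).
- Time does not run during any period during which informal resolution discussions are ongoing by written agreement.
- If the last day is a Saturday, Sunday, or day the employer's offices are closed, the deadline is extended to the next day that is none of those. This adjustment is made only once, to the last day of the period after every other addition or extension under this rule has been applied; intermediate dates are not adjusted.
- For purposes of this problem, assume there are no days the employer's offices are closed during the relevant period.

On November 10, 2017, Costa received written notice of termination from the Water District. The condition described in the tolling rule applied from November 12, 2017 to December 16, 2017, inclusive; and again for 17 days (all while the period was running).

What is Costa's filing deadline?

2 months after November 10, 2017 is January 10, 2018.
From November 12, 2017 through December 16, 2017 inclusive is 35 days; tolling adds 35 days: January 10, 2018 + 35 days = February 14, 2018.
Tolling adds 17 days: February 14, 2018 + 17 days = March 3, 2018.
March 3, 2018 is Saturday; March 4, 2018 is Sunday. The next qualifying day is March 5, 2018.

March 5, 2018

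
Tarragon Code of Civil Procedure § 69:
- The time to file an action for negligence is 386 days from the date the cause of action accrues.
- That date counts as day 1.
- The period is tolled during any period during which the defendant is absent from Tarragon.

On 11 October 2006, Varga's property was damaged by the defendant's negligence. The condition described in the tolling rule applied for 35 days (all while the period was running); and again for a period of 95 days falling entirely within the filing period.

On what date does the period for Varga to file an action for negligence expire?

March 9, 2008

Counting 11 October 2006 as day 1, day 386 is October 31, 2007.
Tolling adds 35 days: October 31, 2007 + 35 days = December 5, 2007.
Tolling adds 95 days: December 5, 2007 + 95 days = March 9, 2008.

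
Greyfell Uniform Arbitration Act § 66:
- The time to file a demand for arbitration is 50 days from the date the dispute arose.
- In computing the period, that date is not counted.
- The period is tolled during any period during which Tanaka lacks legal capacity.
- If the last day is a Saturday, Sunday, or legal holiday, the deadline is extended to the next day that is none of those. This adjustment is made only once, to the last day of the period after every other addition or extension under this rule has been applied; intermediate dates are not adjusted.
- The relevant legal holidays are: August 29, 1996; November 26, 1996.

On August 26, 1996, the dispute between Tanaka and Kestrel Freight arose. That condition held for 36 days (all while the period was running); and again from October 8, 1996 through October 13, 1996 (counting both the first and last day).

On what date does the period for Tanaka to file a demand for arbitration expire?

November 27, 1996

50 days after August 26, 1996 is October 15, 1996.
Tolling adds 36 days: October 15, 1996 + 36 days = November 20, 1996.
From October 8, 1996 through October 13, 1996 inclusive is 6 days; tolling adds 6 days: November 20, 1996 + 6 days = November 26, 1996.
November 26, 1996 is a listed holiday. The next qualifying day is November 27, 1996.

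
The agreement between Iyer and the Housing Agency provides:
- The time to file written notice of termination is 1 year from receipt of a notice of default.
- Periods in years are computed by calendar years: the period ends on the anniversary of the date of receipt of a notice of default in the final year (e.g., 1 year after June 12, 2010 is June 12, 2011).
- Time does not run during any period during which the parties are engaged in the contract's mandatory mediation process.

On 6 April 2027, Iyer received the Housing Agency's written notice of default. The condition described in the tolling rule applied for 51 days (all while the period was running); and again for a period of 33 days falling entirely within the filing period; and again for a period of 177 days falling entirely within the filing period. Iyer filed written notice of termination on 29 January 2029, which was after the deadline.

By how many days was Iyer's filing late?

1 year after 6 April 2027 is April 6, 2028.
Tolling adds 51 days: April 6, 2028 + 51 days = May 27, 2028.
Tolling adds 33 days: May 27, 2028 + 33 days = June 29, 2028.
Tolling adds 177 days: June 29, 2028 + 177 days = December 23, 2028.
The deadline is December 23, 2028; from December 23, 2028 to January 29, 2029 is 37 days.

37 days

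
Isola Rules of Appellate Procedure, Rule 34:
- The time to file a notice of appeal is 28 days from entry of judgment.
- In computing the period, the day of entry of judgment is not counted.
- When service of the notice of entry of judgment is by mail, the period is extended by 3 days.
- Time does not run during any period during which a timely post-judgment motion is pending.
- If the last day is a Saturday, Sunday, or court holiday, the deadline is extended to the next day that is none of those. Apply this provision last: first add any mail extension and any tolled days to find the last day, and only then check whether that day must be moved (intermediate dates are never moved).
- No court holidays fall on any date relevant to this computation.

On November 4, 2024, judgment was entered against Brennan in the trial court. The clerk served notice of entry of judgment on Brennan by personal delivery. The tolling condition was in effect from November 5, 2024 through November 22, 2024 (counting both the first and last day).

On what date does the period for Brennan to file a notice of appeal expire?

December 20, 2024

28 days after November 4, 2024 is December 2, 2024.
Service was not by mail, so no mail extension applies.
From November 5, 2024 through November 22, 2024 inclusive is 18 days; tolling adds 18 days: December 2, 2024 + 18 days = December 20, 2024.
December 20, 2024 is a Friday and not a court holiday, so no extension applies.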